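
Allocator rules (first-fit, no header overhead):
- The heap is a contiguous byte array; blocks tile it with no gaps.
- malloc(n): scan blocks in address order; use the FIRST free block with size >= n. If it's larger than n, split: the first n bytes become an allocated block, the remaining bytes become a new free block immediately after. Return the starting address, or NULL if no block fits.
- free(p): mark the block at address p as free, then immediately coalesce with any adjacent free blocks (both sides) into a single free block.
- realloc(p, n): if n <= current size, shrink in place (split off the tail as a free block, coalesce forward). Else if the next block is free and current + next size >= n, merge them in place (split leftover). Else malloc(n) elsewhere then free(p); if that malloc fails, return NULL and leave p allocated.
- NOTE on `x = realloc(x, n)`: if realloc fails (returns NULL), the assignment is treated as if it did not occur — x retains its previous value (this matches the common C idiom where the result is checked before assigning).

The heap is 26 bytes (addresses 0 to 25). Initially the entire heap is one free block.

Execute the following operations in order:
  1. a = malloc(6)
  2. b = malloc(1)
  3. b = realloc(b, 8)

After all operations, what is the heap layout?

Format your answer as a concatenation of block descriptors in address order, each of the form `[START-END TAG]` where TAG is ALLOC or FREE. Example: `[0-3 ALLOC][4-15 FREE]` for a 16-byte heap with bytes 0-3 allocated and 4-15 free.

Op 1: a = malloc(6) -> a = 0; heap: [0-5 ALLOC][6-25 FREE]
Op 2: b = malloc(1) -> b = 6; heap: [0-5 ALLOC][6-6 ALLOC][7-25 FREE]
Op 3: b = realloc(b, 8) -> b = 6; heap: [0-5 ALLOC][6-13 ALLOC][14-25 FREE]

Answer: [0-5 ALLOC][6-13 ALLOC][14-25 FREE]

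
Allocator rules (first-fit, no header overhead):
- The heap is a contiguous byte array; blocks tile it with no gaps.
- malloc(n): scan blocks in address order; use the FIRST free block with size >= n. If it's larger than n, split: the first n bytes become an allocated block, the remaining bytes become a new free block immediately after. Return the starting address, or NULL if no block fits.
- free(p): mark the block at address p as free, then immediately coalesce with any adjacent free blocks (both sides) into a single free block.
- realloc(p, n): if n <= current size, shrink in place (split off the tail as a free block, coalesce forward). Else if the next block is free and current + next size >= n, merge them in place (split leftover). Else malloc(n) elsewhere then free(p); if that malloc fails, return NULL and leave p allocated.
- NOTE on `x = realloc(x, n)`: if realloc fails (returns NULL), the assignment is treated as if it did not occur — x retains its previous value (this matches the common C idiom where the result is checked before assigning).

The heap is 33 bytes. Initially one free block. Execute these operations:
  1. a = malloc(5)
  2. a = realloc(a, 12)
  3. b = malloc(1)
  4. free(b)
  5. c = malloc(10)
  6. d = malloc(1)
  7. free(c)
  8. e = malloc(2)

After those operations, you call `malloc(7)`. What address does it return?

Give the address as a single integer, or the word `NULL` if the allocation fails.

Answer: 14

Derivation:
Op 1: a = malloc(5) -> a = 0; heap: [0-4 ALLOC][5-32 FREE]
Op 2: a = realloc(a, 12) -> a = 0; heap: [0-11 ALLOC][12-32 FREE]
Op 3: b = malloc(1) -> b = 12; heap: [0-11 ALLOC][12-12 ALLOC][13-32 FREE]
Op 4: free(b) -> (freed b); heap: [0-11 ALLOC][12-32 FREE]
Op 5: c = malloc(10) -> c = 12; heap: [0-11 ALLOC][12-21 ALLOC][22-32 FREE]
Op 6: d = malloc(1) -> d = 22; heap: [0-11 ALLOC][12-21 ALLOC][22-22 ALLOC][23-32 FREE]
Op 7: free(c) -> (freed c); heap: [0-11 ALLOC][12-21 FREE][22-22 ALLOC][23-32 FREE]
Op 8: e = malloc(2) -> e = 12; heap: [0-11 ALLOC][12-13 ALLOC][14-21 FREE][22-22 ALLOC][23-32 FREE]
malloc(7): first-fit scan over [0-11 ALLOC][12-13 ALLOC][14-21 FREE][22-22 ALLOC][23-32 FREE] -> 14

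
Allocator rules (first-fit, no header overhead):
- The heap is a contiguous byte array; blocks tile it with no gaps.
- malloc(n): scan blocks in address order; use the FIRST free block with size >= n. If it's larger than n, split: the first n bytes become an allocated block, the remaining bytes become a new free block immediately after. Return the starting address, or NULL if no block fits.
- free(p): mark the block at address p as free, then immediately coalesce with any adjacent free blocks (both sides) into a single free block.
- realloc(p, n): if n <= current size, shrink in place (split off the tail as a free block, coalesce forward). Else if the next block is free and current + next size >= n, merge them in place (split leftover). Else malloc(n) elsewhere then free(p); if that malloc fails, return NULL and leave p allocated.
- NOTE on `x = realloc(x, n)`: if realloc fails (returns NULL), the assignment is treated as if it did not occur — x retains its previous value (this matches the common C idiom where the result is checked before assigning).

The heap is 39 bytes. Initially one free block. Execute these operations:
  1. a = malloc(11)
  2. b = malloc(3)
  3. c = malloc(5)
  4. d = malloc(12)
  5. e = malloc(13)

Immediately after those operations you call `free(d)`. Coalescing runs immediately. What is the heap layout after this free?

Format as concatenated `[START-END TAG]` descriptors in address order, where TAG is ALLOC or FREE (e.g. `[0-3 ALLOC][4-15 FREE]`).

Op 1: a = malloc(11) -> a = 0; heap: [0-10 ALLOC][11-38 FREE]
Op 2: b = malloc(3) -> b = 11; heap: [0-10 ALLOC][11-13 ALLOC][14-38 FREE]
Op 3: c = malloc(5) -> c = 14; heap: [0-10 ALLOC][11-13 ALLOC][14-18 ALLOC][19-38 FREE]
Op 4: d = malloc(12) -> d = 19; heap: [0-10 ALLOC][11-13 ALLOC][14-18 ALLOC][19-30 ALLOC][31-38 FREE]
Op 5: e = malloc(13) -> e = NULL; heap: [0-10 ALLOC][11-13 ALLOC][14-18 ALLOC][19-30 ALLOC][31-38 FREE]
free(d): d = 19 -> block [19-30 ALLOC]; mark free, coalesce with adjacent free neighbors -> [0-10 ALLOC][11-13 ALLOC][14-18 ALLOC][19-38 FREE]

Answer: [0-10 ALLOC][11-13 ALLOC][14-18 ALLOC][19-38 FREE]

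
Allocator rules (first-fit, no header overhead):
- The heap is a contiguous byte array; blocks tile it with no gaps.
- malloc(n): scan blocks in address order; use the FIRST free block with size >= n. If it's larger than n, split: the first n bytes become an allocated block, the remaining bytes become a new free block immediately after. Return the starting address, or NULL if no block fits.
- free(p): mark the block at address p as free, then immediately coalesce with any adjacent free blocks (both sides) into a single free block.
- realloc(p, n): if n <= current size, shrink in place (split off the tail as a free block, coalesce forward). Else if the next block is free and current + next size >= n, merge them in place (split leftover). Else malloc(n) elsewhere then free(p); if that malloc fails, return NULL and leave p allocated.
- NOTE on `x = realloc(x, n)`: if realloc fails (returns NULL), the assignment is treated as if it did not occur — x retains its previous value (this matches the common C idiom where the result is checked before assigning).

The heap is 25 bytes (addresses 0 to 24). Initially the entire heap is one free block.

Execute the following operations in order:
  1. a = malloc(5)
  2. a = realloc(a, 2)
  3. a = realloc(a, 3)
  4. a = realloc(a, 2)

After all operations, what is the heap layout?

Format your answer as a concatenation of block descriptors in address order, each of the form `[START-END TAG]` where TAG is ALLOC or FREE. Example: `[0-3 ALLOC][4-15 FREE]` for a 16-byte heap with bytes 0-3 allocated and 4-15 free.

Op 1: a = malloc(5) -> a = 0; heap: [0-4 ALLOC][5-24 FREE]
Op 2: a = realloc(a, 2) -> a = 0; heap: [0-1 ALLOC][2-24 FREE]
Op 3: a = realloc(a, 3) -> a = 0; heap: [0-2 ALLOC][3-24 FREE]
Op 4: a = realloc(a, 2) -> a = 0; heap: [0-1 ALLOC][2-24 FREE]

Answer: [0-1 ALLOC][2-24 FREE]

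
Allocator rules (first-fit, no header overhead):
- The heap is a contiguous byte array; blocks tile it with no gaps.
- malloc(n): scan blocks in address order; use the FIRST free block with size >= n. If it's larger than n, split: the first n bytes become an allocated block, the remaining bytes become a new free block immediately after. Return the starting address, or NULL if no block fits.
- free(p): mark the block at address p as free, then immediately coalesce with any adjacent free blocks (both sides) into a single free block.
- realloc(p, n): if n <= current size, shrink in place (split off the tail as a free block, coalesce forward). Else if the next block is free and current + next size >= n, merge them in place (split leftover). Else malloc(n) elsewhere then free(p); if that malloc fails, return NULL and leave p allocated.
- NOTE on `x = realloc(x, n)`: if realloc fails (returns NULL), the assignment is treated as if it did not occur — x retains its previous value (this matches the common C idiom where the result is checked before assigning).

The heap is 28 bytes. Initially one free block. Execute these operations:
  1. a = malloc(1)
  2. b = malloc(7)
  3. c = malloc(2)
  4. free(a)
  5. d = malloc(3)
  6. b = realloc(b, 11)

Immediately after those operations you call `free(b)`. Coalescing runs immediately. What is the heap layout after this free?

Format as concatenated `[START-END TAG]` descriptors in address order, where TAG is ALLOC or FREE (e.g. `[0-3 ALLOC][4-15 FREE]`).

Answer: [0-7 FREE][8-9 ALLOC][10-12 ALLOC][13-27 FREE]

Derivation:
Op 1: a = malloc(1) -> a = 0; heap: [0-0 ALLOC][1-27 FREE]
Op 2: b = malloc(7) -> b = 1; heap: [0-0 ALLOC][1-7 ALLOC][8-27 FREE]
Op 3: c = malloc(2) -> c = 8; heap: [0-0 ALLOC][1-7 ALLOC][8-9 ALLOC][10-27 FREE]
Op 4: free(a) -> (freed a); heap: [0-0 FREE][1-7 ALLOC][8-9 ALLOC][10-27 FREE]
Op 5: d = malloc(3) -> d = 10; heap: [0-0 FREE][1-7 ALLOC][8-9 ALLOC][10-12 ALLOC][13-27 FREE]
Op 6: b = realloc(b, 11) -> b = 13; heap: [0-7 FREE][8-9 ALLOC][10-12 ALLOC][13-23 ALLOC][24-27 FREE]
free(b): b = 13 -> block [13-23 ALLOC]; mark free, coalesce with adjacent free neighbors -> [0-7 FREE][8-9 ALLOC][10-12 ALLOC][13-27 FREE]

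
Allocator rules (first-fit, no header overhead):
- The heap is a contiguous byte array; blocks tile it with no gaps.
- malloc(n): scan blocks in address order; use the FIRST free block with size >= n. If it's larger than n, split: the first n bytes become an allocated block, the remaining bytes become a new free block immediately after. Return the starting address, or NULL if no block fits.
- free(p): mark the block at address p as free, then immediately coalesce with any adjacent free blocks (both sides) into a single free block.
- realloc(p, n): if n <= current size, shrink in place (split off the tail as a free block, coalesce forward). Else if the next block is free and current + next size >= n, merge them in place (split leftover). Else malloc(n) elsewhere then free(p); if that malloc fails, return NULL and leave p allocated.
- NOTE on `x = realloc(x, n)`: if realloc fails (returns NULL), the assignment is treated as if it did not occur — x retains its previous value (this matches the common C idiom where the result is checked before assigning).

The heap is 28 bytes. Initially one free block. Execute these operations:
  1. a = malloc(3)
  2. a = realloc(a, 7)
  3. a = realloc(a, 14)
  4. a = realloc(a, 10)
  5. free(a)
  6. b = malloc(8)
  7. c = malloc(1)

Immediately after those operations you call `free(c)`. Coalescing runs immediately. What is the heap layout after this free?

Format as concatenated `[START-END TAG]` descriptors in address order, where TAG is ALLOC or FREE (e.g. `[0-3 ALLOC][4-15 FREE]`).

Answer: [0-7 ALLOC][8-27 FREE]

Derivation:
Op 1: a = malloc(3) -> a = 0; heap: [0-2 ALLOC][3-27 FREE]
Op 2: a = realloc(a, 7) -> a = 0; heap: [0-6 ALLOC][7-27 FREE]
Op 3: a = realloc(a, 14) -> a = 0; heap: [0-13 ALLOC][14-27 FREE]
Op 4: a = realloc(a, 10) -> a = 0; heap: [0-9 ALLOC][10-27 FREE]
Op 5: free(a) -> (freed a); heap: [0-27 FREE]
Op 6: b = malloc(8) -> b = 0; heap: [0-7 ALLOC][8-27 FREE]
Op 7: c = malloc(1) -> c = 8; heap: [0-7 ALLOC][8-8 ALLOC][9-27 FREE]
free(c): c = 8 -> block [8-8 ALLOC]; mark free, coalesce with adjacent free neighbors -> [0-7 ALLOC][8-27 FREE]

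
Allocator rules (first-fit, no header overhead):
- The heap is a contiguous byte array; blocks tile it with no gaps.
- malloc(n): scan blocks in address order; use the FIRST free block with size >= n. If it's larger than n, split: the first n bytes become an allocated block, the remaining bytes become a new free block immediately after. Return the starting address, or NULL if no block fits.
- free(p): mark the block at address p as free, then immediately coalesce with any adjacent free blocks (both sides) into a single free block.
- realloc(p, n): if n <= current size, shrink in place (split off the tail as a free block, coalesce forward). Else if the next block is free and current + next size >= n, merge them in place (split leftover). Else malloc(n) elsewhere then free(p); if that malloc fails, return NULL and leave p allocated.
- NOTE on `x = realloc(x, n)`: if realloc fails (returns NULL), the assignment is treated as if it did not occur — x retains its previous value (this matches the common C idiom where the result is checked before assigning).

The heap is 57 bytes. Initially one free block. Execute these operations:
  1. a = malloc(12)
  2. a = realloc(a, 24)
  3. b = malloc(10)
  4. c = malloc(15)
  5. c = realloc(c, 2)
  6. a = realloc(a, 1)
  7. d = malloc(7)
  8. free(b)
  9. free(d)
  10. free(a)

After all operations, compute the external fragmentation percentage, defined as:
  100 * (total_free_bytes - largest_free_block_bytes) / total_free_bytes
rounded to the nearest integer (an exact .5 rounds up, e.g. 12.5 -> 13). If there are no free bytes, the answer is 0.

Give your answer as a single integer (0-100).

Op 1: a = malloc(12) -> a = 0; heap: [0-11 ALLOC][12-56 FREE]
Op 2: a = realloc(a, 24) -> a = 0; heap: [0-23 ALLOC][24-56 FREE]
Op 3: b = malloc(10) -> b = 24; heap: [0-23 ALLOC][24-33 ALLOC][34-56 FREE]
Op 4: c = malloc(15) -> c = 34; heap: [0-23 ALLOC][24-33 ALLOC][34-48 ALLOC][49-56 FREE]
Op 5: c = realloc(c, 2) -> c = 34; heap: [0-23 ALLOC][24-33 ALLOC][34-35 ALLOC][36-56 FREE]
Op 6: a = realloc(a, 1) -> a = 0; heap: [0-0 ALLOC][1-23 FREE][24-33 ALLOC][34-35 ALLOC][36-56 FREE]
Op 7: d = malloc(7) -> d = 1; heap: [0-0 ALLOC][1-7 ALLOC][8-23 FREE][24-33 ALLOC][34-35 ALLOC][36-56 FREE]
Op 8: free(b) -> (freed b); heap: [0-0 ALLOC][1-7 ALLOC][8-33 FREE][34-35 ALLOC][36-56 FREE]
Op 9: free(d) -> (freed d); heap: [0-0 ALLOC][1-33 FREE][34-35 ALLOC][36-56 FREE]
Op 10: free(a) -> (freed a); heap: [0-33 FREE][34-35 ALLOC][36-56 FREE]
Free blocks: [34 21] total_free=55 largest=34 -> 100*(55-34)/55 = 2100/55 ≈ 38.182 -> rounds to 38

Answer: 38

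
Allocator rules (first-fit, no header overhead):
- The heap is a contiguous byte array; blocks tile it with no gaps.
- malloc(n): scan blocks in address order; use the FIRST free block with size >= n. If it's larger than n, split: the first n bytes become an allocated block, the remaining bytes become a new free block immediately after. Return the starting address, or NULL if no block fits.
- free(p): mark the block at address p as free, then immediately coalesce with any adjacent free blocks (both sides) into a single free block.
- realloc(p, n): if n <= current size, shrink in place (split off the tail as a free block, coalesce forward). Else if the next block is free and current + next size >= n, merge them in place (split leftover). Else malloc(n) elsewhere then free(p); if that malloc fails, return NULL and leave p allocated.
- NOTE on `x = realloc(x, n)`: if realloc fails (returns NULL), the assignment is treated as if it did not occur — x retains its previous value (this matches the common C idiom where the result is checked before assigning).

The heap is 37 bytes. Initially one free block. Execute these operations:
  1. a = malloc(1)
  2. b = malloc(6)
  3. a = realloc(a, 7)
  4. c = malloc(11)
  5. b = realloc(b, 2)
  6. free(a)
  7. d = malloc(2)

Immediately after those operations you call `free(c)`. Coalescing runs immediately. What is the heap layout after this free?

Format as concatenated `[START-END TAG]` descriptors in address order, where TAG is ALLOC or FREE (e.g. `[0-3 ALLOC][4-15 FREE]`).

Answer: [0-0 FREE][1-2 ALLOC][3-4 ALLOC][5-36 FREE]

Derivation:
Op 1: a = malloc(1) -> a = 0; heap: [0-0 ALLOC][1-36 FREE]
Op 2: b = malloc(6) -> b = 1; heap: [0-0 ALLOC][1-6 ALLOC][7-36 FREE]
Op 3: a = realloc(a, 7) -> a = 7; heap: [0-0 FREE][1-6 ALLOC][7-13 ALLOC][14-36 FREE]
Op 4: c = malloc(11) -> c = 14; heap: [0-0 FREE][1-6 ALLOC][7-13 ALLOC][14-24 ALLOC][25-36 FREE]
Op 5: b = realloc(b, 2) -> b = 1; heap: [0-0 FREE][1-2 ALLOC][3-6 FREE][7-13 ALLOC][14-24 ALLOC][25-36 FREE]
Op 6: free(a) -> (freed a); heap: [0-0 FREE][1-2 ALLOC][3-13 FREE][14-24 ALLOC][25-36 FREE]
Op 7: d = malloc(2) -> d = 3; heap: [0-0 FREE][1-2 ALLOC][3-4 ALLOC][5-13 FREE][14-24 ALLOC][25-36 FREE]
free(c): c = 14 -> block [14-24 ALLOC]; mark free, coalesce with adjacent free neighbors -> [0-0 FREE][1-2 ALLOC][3-4 ALLOC][5-36 FREE]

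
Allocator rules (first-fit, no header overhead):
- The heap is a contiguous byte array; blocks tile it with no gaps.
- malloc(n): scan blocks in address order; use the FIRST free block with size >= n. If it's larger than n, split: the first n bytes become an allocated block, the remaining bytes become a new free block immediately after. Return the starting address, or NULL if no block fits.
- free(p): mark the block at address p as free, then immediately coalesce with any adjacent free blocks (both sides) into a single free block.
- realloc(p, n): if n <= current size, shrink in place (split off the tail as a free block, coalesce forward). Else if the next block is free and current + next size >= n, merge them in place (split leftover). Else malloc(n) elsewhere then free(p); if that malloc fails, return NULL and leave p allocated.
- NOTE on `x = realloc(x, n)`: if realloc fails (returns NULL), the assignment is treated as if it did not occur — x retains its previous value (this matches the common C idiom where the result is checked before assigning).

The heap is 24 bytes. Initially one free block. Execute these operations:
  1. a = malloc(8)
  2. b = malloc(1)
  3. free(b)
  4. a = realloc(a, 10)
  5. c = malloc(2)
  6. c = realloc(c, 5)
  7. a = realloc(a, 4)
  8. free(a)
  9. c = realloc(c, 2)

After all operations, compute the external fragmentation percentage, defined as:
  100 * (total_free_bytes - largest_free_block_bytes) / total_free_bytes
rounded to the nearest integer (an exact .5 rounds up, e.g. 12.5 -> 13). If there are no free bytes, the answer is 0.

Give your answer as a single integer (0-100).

Answer: 45

Derivation:
Op 1: a = malloc(8) -> a = 0; heap: [0-7 ALLOC][8-23 FREE]
Op 2: b = malloc(1) -> b = 8; heap: [0-7 ALLOC][8-8 ALLOC][9-23 FREE]
Op 3: free(b) -> (freed b); heap: [0-7 ALLOC][8-23 FREE]
Op 4: a = realloc(a, 10) -> a = 0; heap: [0-9 ALLOC][10-23 FREE]
Op 5: c = malloc(2) -> c = 10; heap: [0-9 ALLOC][10-11 ALLOC][12-23 FREE]
Op 6: c = realloc(c, 5) -> c = 10; heap: [0-9 ALLOC][10-14 ALLOC][15-23 FREE]
Op 7: a = realloc(a, 4) -> a = 0; heap: [0-3 ALLOC][4-9 FREE][10-14 ALLOC][15-23 FREE]
Op 8: free(a) -> (freed a); heap: [0-9 FREE][10-14 ALLOC][15-23 FREE]
Op 9: c = realloc(c, 2) -> c = 10; heap: [0-9 FREE][10-11 ALLOC][12-23 FREE]
Free blocks: [10 12] total_free=22 largest=12 -> 100*(22-12)/22 = 1000/22 ≈ 45.455 -> rounds to 45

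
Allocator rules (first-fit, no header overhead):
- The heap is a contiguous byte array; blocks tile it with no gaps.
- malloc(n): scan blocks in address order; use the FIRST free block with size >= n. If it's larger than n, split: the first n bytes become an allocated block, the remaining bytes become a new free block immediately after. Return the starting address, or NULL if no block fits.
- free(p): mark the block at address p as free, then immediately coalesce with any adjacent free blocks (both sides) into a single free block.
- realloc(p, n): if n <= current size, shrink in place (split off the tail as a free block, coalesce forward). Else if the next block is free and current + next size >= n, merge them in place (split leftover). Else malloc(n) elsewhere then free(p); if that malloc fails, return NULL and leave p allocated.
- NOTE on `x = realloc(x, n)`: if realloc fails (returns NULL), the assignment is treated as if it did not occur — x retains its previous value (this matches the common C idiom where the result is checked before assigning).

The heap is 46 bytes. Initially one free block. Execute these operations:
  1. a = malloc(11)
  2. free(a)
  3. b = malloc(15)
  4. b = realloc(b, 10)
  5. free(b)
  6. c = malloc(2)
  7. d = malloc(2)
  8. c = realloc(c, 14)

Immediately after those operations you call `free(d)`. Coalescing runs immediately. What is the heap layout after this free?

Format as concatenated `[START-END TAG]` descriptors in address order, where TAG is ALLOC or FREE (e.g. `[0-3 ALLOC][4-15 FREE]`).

Op 1: a = malloc(11) -> a = 0; heap: [0-10 ALLOC][11-45 FREE]
Op 2: free(a) -> (freed a); heap: [0-45 FREE]
Op 3: b = malloc(15) -> b = 0; heap: [0-14 ALLOC][15-45 FREE]
Op 4: b = realloc(b, 10) -> b = 0; heap: [0-9 ALLOC][10-45 FREE]
Op 5: free(b) -> (freed b); heap: [0-45 FREE]
Op 6: c = malloc(2) -> c = 0; heap: [0-1 ALLOC][2-45 FREE]
Op 7: d = malloc(2) -> d = 2; heap: [0-1 ALLOC][2-3 ALLOC][4-45 FREE]
Op 8: c = realloc(c, 14) -> c = 4; heap: [0-1 FREE][2-3 ALLOC][4-17 ALLOC][18-45 FREE]
free(d): d = 2 -> block [2-3 ALLOC]; mark free, coalesce with adjacent free neighbors -> [0-3 FREE][4-17 ALLOC][18-45 FREE]

Answer: [0-3 FREE][4-17 ALLOC][18-45 FREE]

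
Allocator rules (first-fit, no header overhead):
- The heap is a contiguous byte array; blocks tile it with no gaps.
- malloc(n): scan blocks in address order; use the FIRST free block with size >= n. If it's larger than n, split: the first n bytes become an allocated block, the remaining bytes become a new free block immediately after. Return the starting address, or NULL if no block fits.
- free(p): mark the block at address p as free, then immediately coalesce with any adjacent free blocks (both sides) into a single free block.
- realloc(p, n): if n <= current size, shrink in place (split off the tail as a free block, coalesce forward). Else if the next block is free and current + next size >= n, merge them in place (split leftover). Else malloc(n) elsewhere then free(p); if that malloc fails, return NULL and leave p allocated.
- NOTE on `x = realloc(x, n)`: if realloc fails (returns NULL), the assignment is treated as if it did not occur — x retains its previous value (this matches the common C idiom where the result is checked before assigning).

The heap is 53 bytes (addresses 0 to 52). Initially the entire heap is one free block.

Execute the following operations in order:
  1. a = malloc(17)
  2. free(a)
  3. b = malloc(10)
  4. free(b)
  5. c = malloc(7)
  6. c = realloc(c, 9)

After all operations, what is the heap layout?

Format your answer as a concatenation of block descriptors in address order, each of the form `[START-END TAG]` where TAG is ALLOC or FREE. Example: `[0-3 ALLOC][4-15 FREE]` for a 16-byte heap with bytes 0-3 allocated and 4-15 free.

Op 1: a = malloc(17) -> a = 0; heap: [0-16 ALLOC][17-52 FREE]
Op 2: free(a) -> (freed a); heap: [0-52 FREE]
Op 3: b = malloc(10) -> b = 0; heap: [0-9 ALLOC][10-52 FREE]
Op 4: free(b) -> (freed b); heap: [0-52 FREE]
Op 5: c = malloc(7) -> c = 0; heap: [0-6 ALLOC][7-52 FREE]
Op 6: c = realloc(c, 9) -> c = 0; heap: [0-8 ALLOC][9-52 FREE]

Answer: [0-8 ALLOC][9-52 FREE]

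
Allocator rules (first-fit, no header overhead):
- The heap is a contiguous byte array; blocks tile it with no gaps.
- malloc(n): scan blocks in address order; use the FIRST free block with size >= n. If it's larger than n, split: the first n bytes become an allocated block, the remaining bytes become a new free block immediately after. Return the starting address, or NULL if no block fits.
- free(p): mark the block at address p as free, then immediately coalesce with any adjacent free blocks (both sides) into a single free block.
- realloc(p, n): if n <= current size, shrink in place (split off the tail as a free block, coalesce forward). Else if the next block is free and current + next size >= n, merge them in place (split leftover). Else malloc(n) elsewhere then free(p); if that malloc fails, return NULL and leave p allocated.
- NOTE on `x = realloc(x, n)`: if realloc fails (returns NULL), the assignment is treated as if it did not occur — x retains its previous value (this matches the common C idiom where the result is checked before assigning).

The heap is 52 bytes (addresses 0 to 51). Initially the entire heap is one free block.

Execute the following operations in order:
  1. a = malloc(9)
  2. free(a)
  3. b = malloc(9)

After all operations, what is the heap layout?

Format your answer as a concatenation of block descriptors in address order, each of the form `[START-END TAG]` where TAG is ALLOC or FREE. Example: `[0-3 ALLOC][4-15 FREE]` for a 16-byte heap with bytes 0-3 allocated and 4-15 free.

Answer: [0-8 ALLOC][9-51 FREE]

Derivation:
Op 1: a = malloc(9) -> a = 0; heap: [0-8 ALLOC][9-51 FREE]
Op 2: free(a) -> (freed a); heap: [0-51 FREE]
Op 3: b = malloc(9) -> b = 0; heap: [0-8 ALLOC][9-51 FREE]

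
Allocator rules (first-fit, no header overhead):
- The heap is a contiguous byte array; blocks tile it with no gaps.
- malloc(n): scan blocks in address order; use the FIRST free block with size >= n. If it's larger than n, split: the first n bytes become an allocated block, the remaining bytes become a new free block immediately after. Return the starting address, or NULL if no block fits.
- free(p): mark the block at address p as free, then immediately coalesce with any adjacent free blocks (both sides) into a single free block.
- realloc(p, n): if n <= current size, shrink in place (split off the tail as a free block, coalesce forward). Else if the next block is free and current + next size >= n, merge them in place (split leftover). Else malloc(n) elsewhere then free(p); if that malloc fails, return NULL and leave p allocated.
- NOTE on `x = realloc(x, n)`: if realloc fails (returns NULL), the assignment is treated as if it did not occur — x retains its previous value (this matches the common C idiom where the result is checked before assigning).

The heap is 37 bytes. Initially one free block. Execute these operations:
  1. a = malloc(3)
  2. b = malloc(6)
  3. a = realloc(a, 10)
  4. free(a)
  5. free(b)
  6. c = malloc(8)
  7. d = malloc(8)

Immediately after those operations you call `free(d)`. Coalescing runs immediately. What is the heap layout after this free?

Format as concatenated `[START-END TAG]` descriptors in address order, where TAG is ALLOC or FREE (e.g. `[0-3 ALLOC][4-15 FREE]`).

Op 1: a = malloc(3) -> a = 0; heap: [0-2 ALLOC][3-36 FREE]
Op 2: b = malloc(6) -> b = 3; heap: [0-2 ALLOC][3-8 ALLOC][9-36 FREE]
Op 3: a = realloc(a, 10) -> a = 9; heap: [0-2 FREE][3-8 ALLOC][9-18 ALLOC][19-36 FREE]
Op 4: free(a) -> (freed a); heap: [0-2 FREE][3-8 ALLOC][9-36 FREE]
Op 5: free(b) -> (freed b); heap: [0-36 FREE]
Op 6: c = malloc(8) -> c = 0; heap: [0-7 ALLOC][8-36 FREE]
Op 7: d = malloc(8) -> d = 8; heap: [0-7 ALLOC][8-15 ALLOC][16-36 FREE]
free(d): d = 8 -> block [8-15 ALLOC]; mark free, coalesce with adjacent free neighbors -> [0-7 ALLOC][8-36 FREE]

Answer: [0-7 ALLOC][8-36 FREE]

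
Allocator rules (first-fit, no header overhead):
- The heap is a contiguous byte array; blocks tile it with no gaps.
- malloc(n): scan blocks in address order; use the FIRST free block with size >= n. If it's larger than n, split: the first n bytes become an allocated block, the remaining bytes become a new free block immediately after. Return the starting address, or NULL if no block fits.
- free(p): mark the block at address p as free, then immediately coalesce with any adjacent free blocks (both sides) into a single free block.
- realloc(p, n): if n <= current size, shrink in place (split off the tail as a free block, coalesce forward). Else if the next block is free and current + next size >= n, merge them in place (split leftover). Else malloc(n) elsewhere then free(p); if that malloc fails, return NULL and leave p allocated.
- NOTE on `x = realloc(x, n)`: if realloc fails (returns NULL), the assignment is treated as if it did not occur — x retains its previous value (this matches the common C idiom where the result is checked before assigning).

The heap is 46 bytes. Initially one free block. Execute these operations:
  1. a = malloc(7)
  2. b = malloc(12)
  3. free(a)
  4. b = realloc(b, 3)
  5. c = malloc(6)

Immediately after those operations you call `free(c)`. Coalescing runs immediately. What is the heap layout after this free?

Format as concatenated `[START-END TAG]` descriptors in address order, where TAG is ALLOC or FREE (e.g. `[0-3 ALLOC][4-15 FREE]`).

Answer: [0-6 FREE][7-9 ALLOC][10-45 FREE]

Derivation:
Op 1: a = malloc(7) -> a = 0; heap: [0-6 ALLOC][7-45 FREE]
Op 2: b = malloc(12) -> b = 7; heap: [0-6 ALLOC][7-18 ALLOC][19-45 FREE]
Op 3: free(a) -> (freed a); heap: [0-6 FREE][7-18 ALLOC][19-45 FREE]
Op 4: b = realloc(b, 3) -> b = 7; heap: [0-6 FREE][7-9 ALLOC][10-45 FREE]
Op 5: c = malloc(6) -> c = 0; heap: [0-5 ALLOC][6-6 FREE][7-9 ALLOC][10-45 FREE]
free(c): c = 0 -> block [0-5 ALLOC]; mark free, coalesce with adjacent free neighbors -> [0-6 FREE][7-9 ALLOC][10-45 FREE]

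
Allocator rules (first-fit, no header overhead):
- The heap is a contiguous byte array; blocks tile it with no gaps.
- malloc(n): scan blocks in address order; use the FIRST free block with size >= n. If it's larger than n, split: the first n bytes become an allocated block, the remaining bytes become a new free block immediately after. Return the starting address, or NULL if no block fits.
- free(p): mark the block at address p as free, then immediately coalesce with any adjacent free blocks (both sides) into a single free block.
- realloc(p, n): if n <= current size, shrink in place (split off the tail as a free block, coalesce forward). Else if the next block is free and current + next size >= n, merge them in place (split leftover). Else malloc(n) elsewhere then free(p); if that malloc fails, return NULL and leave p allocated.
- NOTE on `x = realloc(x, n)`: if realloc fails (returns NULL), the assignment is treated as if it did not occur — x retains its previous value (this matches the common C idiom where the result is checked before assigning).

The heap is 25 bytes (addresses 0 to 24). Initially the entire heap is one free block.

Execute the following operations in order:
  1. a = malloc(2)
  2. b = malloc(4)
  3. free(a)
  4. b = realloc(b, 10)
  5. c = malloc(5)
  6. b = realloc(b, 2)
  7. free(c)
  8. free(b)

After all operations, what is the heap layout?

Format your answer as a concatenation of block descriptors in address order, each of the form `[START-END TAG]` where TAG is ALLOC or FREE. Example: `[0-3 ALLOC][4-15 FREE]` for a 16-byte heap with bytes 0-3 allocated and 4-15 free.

Op 1: a = malloc(2) -> a = 0; heap: [0-1 ALLOC][2-24 FREE]
Op 2: b = malloc(4) -> b = 2; heap: [0-1 ALLOC][2-5 ALLOC][6-24 FREE]
Op 3: free(a) -> (freed a); heap: [0-1 FREE][2-5 ALLOC][6-24 FREE]
Op 4: b = realloc(b, 10) -> b = 2; heap: [0-1 FREE][2-11 ALLOC][12-24 FREE]
Op 5: c = malloc(5) -> c = 12; heap: [0-1 FREE][2-11 ALLOC][12-16 ALLOC][17-24 FREE]
Op 6: b = realloc(b, 2) -> b = 2; heap: [0-1 FREE][2-3 ALLOC][4-11 FREE][12-16 ALLOC][17-24 FREE]
Op 7: free(c) -> (freed c); heap: [0-1 FREE][2-3 ALLOC][4-24 FREE]
Op 8: free(b) -> (freed b); heap: [0-24 FREE]

Answer: [0-24 FREE]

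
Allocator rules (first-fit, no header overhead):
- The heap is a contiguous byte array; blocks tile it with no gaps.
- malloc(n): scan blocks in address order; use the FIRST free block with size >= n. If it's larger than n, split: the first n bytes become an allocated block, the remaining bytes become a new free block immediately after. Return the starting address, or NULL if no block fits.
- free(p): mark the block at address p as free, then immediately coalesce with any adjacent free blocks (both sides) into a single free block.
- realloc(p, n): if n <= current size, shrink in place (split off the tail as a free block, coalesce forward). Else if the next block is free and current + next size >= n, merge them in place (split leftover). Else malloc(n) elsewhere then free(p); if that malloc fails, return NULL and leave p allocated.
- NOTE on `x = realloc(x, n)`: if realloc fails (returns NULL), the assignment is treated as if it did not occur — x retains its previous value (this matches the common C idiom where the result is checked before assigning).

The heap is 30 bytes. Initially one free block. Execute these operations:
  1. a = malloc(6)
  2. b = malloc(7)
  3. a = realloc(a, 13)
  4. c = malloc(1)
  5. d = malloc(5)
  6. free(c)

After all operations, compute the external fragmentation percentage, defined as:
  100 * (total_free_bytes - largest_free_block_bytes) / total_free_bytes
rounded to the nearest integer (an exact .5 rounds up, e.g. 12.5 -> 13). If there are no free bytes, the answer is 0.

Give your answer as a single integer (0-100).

Answer: 20

Derivation:
Op 1: a = malloc(6) -> a = 0; heap: [0-5 ALLOC][6-29 FREE]
Op 2: b = malloc(7) -> b = 6; heap: [0-5 ALLOC][6-12 ALLOC][13-29 FREE]
Op 3: a = realloc(a, 13) -> a = 13; heap: [0-5 FREE][6-12 ALLOC][13-25 ALLOC][26-29 FREE]
Op 4: c = malloc(1) -> c = 0; heap: [0-0 ALLOC][1-5 FREE][6-12 ALLOC][13-25 ALLOC][26-29 FREE]
Op 5: d = malloc(5) -> d = 1; heap: [0-0 ALLOC][1-5 ALLOC][6-12 ALLOC][13-25 ALLOC][26-29 FREE]
Op 6: free(c) -> (freed c); heap: [0-0 FREE][1-5 ALLOC][6-12 ALLOC][13-25 ALLOC][26-29 FREE]
Free blocks: [1 4] total_free=5 largest=4 -> 100*(5-4)/5 = 100/5 = 20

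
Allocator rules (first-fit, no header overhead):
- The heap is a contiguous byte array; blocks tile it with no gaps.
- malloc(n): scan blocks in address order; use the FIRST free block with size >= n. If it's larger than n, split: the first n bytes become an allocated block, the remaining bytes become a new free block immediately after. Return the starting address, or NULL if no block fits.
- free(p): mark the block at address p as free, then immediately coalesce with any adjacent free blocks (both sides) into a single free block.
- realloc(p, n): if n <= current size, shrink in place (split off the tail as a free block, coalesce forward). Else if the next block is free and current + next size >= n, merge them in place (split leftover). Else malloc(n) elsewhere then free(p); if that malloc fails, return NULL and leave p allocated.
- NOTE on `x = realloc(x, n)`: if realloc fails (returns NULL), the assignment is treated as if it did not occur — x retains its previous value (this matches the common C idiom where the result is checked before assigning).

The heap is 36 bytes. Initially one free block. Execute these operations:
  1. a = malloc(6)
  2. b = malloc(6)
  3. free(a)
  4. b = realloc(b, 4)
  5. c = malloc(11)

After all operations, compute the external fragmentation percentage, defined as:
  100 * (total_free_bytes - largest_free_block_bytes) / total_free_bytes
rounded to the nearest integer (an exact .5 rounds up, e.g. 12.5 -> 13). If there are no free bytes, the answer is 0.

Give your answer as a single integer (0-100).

Answer: 29

Derivation:
Op 1: a = malloc(6) -> a = 0; heap: [0-5 ALLOC][6-35 FREE]
Op 2: b = malloc(6) -> b = 6; heap: [0-5 ALLOC][6-11 ALLOC][12-35 FREE]
Op 3: free(a) -> (freed a); heap: [0-5 FREE][6-11 ALLOC][12-35 FREE]
Op 4: b = realloc(b, 4) -> b = 6; heap: [0-5 FREE][6-9 ALLOC][10-35 FREE]
Op 5: c = malloc(11) -> c = 10; heap: [0-5 FREE][6-9 ALLOC][10-20 ALLOC][21-35 FREE]
Free blocks: [6 15] total_free=21 largest=15 -> 100*(21-15)/21 = 600/21 ≈ 28.571 -> rounds to 29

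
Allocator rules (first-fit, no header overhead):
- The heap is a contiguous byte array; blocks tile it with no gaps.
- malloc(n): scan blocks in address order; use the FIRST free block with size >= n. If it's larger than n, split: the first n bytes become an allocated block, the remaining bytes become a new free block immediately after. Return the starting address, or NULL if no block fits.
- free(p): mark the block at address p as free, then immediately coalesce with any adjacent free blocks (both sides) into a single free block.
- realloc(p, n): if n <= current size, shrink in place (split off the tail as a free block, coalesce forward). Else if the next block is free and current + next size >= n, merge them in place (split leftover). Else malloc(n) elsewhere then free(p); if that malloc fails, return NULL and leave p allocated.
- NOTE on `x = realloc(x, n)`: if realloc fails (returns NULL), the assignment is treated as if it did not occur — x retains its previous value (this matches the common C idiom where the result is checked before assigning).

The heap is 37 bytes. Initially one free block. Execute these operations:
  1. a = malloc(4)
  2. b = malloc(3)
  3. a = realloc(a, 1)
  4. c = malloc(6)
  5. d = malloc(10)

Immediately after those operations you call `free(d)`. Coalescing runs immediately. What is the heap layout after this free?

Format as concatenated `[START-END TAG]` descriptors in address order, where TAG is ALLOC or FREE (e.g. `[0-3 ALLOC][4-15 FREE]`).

Op 1: a = malloc(4) -> a = 0; heap: [0-3 ALLOC][4-36 FREE]
Op 2: b = malloc(3) -> b = 4; heap: [0-3 ALLOC][4-6 ALLOC][7-36 FREE]
Op 3: a = realloc(a, 1) -> a = 0; heap: [0-0 ALLOC][1-3 FREE][4-6 ALLOC][7-36 FREE]
Op 4: c = malloc(6) -> c = 7; heap: [0-0 ALLOC][1-3 FREE][4-6 ALLOC][7-12 ALLOC][13-36 FREE]
Op 5: d = malloc(10) -> d = 13; heap: [0-0 ALLOC][1-3 FREE][4-6 ALLOC][7-12 ALLOC][13-22 ALLOC][23-36 FREE]
free(d): d = 13 -> block [13-22 ALLOC]; mark free, coalesce with adjacent free neighbors -> [0-0 ALLOC][1-3 FREE][4-6 ALLOC][7-12 ALLOC][13-36 FREE]

Answer: [0-0 ALLOC][1-3 FREE][4-6 ALLOC][7-12 ALLOC][13-36 FREE]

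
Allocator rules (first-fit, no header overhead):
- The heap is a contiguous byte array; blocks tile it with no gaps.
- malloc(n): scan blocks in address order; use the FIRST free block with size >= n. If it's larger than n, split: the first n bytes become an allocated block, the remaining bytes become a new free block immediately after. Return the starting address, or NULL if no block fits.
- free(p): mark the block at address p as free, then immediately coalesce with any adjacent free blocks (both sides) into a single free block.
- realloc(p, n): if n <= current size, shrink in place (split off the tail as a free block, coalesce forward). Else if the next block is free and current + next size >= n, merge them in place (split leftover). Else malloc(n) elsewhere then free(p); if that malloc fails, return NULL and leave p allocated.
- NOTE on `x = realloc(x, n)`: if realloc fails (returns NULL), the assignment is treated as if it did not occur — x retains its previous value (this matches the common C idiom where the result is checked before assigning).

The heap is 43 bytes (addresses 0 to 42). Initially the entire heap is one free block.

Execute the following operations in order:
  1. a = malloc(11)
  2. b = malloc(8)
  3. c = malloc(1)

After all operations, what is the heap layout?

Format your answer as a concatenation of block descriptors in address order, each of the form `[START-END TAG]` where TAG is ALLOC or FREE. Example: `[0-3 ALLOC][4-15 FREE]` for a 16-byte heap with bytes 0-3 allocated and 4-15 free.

Op 1: a = malloc(11) -> a = 0; heap: [0-10 ALLOC][11-42 FREE]
Op 2: b = malloc(8) -> b = 11; heap: [0-10 ALLOC][11-18 ALLOC][19-42 FREE]
Op 3: c = malloc(1) -> c = 19; heap: [0-10 ALLOC][11-18 ALLOC][19-19 ALLOC][20-42 FREE]

Answer: [0-10 ALLOC][11-18 ALLOC][19-19 ALLOC][20-42 FREE]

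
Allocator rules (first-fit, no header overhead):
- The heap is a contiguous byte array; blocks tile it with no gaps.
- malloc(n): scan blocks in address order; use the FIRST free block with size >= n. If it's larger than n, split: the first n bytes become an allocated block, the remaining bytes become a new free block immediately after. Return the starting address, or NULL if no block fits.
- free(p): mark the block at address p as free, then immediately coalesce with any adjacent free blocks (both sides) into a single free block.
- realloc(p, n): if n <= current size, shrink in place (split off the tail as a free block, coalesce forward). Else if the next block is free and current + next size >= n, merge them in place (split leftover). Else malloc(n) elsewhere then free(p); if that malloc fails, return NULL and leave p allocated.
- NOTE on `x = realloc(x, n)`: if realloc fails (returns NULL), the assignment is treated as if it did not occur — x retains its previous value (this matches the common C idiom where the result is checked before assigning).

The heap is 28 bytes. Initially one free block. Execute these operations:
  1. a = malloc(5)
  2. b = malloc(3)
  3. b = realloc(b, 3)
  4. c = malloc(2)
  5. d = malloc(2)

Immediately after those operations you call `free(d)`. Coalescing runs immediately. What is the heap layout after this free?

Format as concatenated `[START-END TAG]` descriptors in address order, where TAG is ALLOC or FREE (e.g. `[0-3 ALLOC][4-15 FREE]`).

Op 1: a = malloc(5) -> a = 0; heap: [0-4 ALLOC][5-27 FREE]
Op 2: b = malloc(3) -> b = 5; heap: [0-4 ALLOC][5-7 ALLOC][8-27 FREE]
Op 3: b = realloc(b, 3) -> b = 5; heap: [0-4 ALLOC][5-7 ALLOC][8-27 FREE]
Op 4: c = malloc(2) -> c = 8; heap: [0-4 ALLOC][5-7 ALLOC][8-9 ALLOC][10-27 FREE]
Op 5: d = malloc(2) -> d = 10; heap: [0-4 ALLOC][5-7 ALLOC][8-9 ALLOC][10-11 ALLOC][12-27 FREE]
free(d): d = 10 -> block [10-11 ALLOC]; mark free, coalesce with adjacent free neighbors -> [0-4 ALLOC][5-7 ALLOC][8-9 ALLOC][10-27 FREE]

Answer: [0-4 ALLOC][5-7 ALLOC][8-9 ALLOC][10-27 FREE]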